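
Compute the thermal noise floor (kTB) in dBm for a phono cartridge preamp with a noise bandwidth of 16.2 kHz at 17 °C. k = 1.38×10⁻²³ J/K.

T = 17 °C + 273.15 = 290.15 K
P_n = kTB = 1.38×10⁻²³ × 290.15 × 1.62×10⁴ = 6.49×10⁻¹⁷ W
In dBm: 10 log₁₀(6.49×10⁻¹⁷ / 10⁻³) = −131.9 dBm

−131.9 dBm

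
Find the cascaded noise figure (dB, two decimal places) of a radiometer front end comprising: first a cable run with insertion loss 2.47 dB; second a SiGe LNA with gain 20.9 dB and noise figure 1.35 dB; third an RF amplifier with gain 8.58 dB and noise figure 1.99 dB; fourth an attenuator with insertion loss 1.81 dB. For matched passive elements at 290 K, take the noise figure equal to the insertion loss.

Convert to linear (a loss of L dB is a gain of −L dB): F_i = 10^(NF_i/10), G_i = 10^(G_i,dB/10)
  Stage 1: F_1 = 10^(2.47/10) = 1.766, G_1 = 10^(−2.47/10) = 0.5662
  Stage 2: F_2 = 10^(1.35/10) = 1.365, G_2 = 10^(20.9/10) = 123.0
  Stage 3: F_3 = 10^(1.99/10) = 1.581, G_3 = 10^(8.58/10) = 7.211
  Stage 4: F_4 = 10^(1.81/10) = 1.517, G_4 = 10^(−1.81/10) = 0.6592
Friis cascade:
  F = 1.766 + (1.365 − 1)/0.5662 + (1.581 − 1)/69.66 + (1.517 − 1)/502.3 = 2.419
NF = 10 log₁₀(2.419) = 3.84 dB

3.84 dB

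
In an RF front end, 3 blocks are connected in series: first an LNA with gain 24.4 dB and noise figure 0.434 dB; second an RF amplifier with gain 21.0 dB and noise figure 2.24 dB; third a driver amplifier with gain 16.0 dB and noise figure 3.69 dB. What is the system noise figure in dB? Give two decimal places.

0.44 dB

Convert to linear (a loss of L dB is a gain of −L dB): F_i = 10^(NF_i/10), G_i = 10^(G_i,dB/10)
  Stage 1: F_1 = 10^(0.434/10) = 1.105, G_1 = 10^(24.4/10) = 275.4
  Stage 2: F_2 = 10^(2.24/10) = 1.675, G_2 = 10^(21.0/10) = 125.9
  Stage 3: F_3 = 10^(3.69/10) = 2.339, G_3 = 10^(16.0/10) = 39.81
Friis cascade:
  F = 1.105 + (1.675 − 1)/275.4 + (2.339 − 1)/3.467×10⁴ = 1.108
NF = 10 log₁₀(1.108) = 0.44 dB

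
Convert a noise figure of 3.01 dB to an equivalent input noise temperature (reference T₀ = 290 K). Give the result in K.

290 K

F = 10^(3.01/10) = 1.99986
T_e = (F − 1)·T₀ = (1.99986 − 1) × 290 = 290 K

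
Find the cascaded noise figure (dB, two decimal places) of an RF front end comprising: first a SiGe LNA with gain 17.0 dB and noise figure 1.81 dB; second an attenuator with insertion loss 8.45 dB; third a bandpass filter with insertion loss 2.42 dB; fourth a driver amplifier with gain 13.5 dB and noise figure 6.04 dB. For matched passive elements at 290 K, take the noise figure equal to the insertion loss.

3.94 dB

Convert to linear (a loss of L dB is a gain of −L dB): F_i = 10^(NF_i/10), G_i = 10^(G_i,dB/10)
  Stage 1: F_1 = 10^(1.81/10) = 1.517, G_1 = 10^(17.0/10) = 50.12
  Stage 2: F_2 = 10^(8.45/10) = 6.998, G_2 = 10^(−8.45/10) = 0.1429
  Stage 3: F_3 = 10^(2.42/10) = 1.746, G_3 = 10^(−2.42/10) = 0.5728
  Stage 4: F_4 = 10^(6.04/10) = 4.018, G_4 = 10^(13.5/10) = 22.39
Friis cascade:
  F = 1.517 + (6.998 − 1)/50.12 + (1.746 − 1)/7.161 + (4.018 − 1)/4.102 = 2.477
NF = 10 log₁₀(2.477) = 3.94 dB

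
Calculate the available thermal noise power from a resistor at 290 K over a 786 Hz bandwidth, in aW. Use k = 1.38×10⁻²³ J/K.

P_n = kTB = 1.38×10⁻²³ × 290 × 7.86×10² = 3.15×10⁻¹⁸ W = 3.15 aW

3.15 aW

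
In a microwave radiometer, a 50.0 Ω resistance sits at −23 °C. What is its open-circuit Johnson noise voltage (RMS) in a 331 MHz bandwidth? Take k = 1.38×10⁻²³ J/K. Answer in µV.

T = −23 °C + 273.15 = 250.15 K
V_n = √(4kTRB)
4kTRB = 4 × 1.38×10⁻²³ × 250.15 × 5.00×10¹ × 3.31×10⁸ = 2.29×10⁻¹⁰ V²
V_n = √(2.29×10⁻¹⁰) = 1.51×10⁻⁵ V = 15.1 µV

15.1 µV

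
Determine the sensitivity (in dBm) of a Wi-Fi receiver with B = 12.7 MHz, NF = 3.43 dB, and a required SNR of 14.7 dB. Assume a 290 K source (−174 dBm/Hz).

Sensitivity = −174 + 10 log₁₀(B) + NF + SNR_min
= −174 + 71.04 + 3.43 + 14.7
= −84.83 dBm → −84.8 dBm

−84.8 dBm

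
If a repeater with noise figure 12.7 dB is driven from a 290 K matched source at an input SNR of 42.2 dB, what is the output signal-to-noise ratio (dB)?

By definition F = SNR_in/SNR_out, so in dB: SNR_out = SNR_in − NF
SNR_out = 42.2 − 12.7 = 29.5 dB

29.5 dB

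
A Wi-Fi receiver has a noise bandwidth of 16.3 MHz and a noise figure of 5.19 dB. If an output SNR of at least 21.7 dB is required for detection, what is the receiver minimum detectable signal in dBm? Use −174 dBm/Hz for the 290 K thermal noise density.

−75.0 dBm

Sensitivity = −174 + 10 log₁₀(B) + NF + SNR_min
= −174 + 72.12 + 5.19 + 21.7
= −74.99 dBm → −75.0 dBm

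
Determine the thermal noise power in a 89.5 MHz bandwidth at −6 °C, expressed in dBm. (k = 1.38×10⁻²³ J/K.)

−94.8 dBm

T = −6 °C + 273.15 = 267.15 K
P_n = kTB = 1.38×10⁻²³ × 267.15 × 8.95×10⁷ = 3.30×10⁻¹³ W
In dBm: 10 log₁₀(3.30×10⁻¹³ / 10⁻³) = −94.8 dBm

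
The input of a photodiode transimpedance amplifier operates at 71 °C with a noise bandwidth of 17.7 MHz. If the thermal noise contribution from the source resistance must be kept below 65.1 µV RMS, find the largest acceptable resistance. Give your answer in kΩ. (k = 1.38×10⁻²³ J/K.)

12.6 kΩ

T = 71 °C + 273.15 = 344.15 K
Johnson–Nyquist: V_n = √(4kTRB) ⇒ R = V_n² / (4kTB)
4kTB = 4 × 1.38×10⁻²³ × 344.15 × 1.77×10⁷ = 3.36×10⁻¹³
R = (6.51×10⁻⁵)² / 3.36×10⁻¹³ = 1.26×10⁴ Ω = 12.6 kΩ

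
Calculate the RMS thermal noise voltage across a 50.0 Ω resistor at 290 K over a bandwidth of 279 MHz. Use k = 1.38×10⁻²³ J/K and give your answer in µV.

14.9 µV

V_n = √(4kTRB)
4kTRB = 4 × 1.38×10⁻²³ × 290 × 5.00×10¹ × 2.79×10⁸ = 2.23×10⁻¹⁰ V²
V_n = √(2.23×10⁻¹⁰) = 1.49×10⁻⁵ V = 14.9 µV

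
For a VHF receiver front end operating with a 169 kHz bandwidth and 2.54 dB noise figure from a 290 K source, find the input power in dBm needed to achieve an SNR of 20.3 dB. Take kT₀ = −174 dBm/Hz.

Sensitivity = −174 + 10 log₁₀(B) + NF + SNR_min
= −174 + 52.28 + 2.54 + 20.3
= −98.88 dBm → −98.9 dBm

−98.9 dBm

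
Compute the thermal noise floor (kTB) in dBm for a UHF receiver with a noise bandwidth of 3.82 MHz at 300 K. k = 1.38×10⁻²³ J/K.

−108.0 dBm

P_n = kTB = 1.38×10⁻²³ × 300 × 3.82×10⁶ = 1.58×10⁻¹⁴ W
In dBm: 10 log₁₀(1.58×10⁻¹⁴ / 10⁻³) = −108.0 dBm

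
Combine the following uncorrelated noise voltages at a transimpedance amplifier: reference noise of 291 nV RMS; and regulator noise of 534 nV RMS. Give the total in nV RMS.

Uncorrelated sources add in power (mean-square): V_tot = √(ΣV_i²)
V_tot = √[(2.91×10⁻⁷)² + (5.34×10⁻⁷)²] = 6.08×10⁻⁷ V = 608 nV

608 nV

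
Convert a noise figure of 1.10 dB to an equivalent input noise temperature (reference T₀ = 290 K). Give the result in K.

F = 10^(1.10/10) = 1.28825
T_e = (F − 1)·T₀ = (1.28825 − 1) × 290 = 83.6 K

83.6 K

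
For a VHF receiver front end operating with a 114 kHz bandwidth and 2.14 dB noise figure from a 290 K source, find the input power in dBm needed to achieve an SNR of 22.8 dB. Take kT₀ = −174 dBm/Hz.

Sensitivity = −174 + 10 log₁₀(B) + NF + SNR_min
= −174 + 50.57 + 2.14 + 22.8
= −98.49 dBm → −98.5 dBm

−98.5 dBm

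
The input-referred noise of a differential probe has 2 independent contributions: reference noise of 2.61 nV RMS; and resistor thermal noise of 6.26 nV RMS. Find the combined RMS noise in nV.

Uncorrelated sources add in power (mean-square): V_tot = √(ΣV_i²)
V_tot = √[(2.61×10⁻⁹)² + (6.26×10⁻⁹)²] = 6.78×10⁻⁹ V = 6.78 nV

6.78 nV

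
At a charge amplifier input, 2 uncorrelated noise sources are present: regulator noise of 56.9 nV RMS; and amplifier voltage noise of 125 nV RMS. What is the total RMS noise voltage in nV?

137 nV

Uncorrelated sources add in power (mean-square): V_tot = √(ΣV_i²)
V_tot = √[(5.69×10⁻⁸)² + (1.25×10⁻⁷)²] = 1.37×10⁻⁷ V = 137 nV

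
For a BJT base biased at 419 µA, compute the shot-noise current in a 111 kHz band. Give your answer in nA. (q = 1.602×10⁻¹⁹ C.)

I_n = √(2qI·B)
2qI·B = 2 × 1.602×10⁻¹⁹ × 4.19×10⁻⁴ × 1.11×10⁵ = 1.49×10⁻¹⁷ A²
I_n = √(1.49×10⁻¹⁷) = 3.86×10⁻⁹ A = 3.86 nA

3.86 nA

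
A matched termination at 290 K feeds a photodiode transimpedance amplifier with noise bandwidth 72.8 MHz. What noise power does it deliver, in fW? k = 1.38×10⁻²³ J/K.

291 fW

P_n = kTB = 1.38×10⁻²³ × 290 × 7.28×10⁷ = 2.91×10⁻¹³ W = 291 fW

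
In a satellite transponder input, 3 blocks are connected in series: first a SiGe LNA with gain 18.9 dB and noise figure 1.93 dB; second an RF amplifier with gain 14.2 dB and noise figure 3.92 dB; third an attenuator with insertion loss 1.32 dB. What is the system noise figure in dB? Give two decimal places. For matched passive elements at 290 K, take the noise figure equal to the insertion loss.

Convert to linear (a loss of L dB is a gain of −L dB): F_i = 10^(NF_i/10), G_i = 10^(G_i,dB/10)
  Stage 1: F_1 = 10^(1.93/10) = 1.560, G_1 = 10^(18.9/10) = 77.62
  Stage 2: F_2 = 10^(3.92/10) = 2.466, G_2 = 10^(14.2/10) = 26.30
  Stage 3: F_3 = 10^(1.32/10) = 1.355, G_3 = 10^(−1.32/10) = 0.7379
Friis cascade:
  F = 1.560 + (2.466 − 1)/77.62 + (1.355 − 1)/2042 = 1.579
NF = 10 log₁₀(1.579) = 1.98 dB

1.98 dB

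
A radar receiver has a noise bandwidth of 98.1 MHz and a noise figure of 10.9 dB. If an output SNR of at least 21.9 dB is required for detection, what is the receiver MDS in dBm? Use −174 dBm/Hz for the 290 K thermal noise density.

Sensitivity = −174 + 10 log₁₀(B) + NF + SNR_min
= −174 + 79.92 + 10.9 + 21.9
= −61.28 dBm → −61.3 dBm

−61.3 dBm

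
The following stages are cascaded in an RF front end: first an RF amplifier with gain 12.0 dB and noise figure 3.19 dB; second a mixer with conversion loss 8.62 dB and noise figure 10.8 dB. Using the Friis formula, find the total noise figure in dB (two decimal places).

Convert to linear (a loss of L dB is a gain of −L dB): F_i = 10^(NF_i/10), G_i = 10^(G_i,dB/10)
  Stage 1: F_1 = 10^(3.19/10) = 2.084, G_1 = 10^(12.0/10) = 15.85
  Stage 2: F_2 = 10^(10.8/10) = 12.02, G_2 = 10^(−8.62/10) = 0.1374
Friis cascade:
  F = 2.084 + (12.02 − 1)/15.85 = 2.780
NF = 10 log₁₀(2.780) = 4.44 dB

4.44 dB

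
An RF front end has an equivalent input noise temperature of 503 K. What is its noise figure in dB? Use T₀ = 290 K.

4.37 dB

F = 1 + T_e/T₀ = 1 + 503/290 = 2.73448
NF = 10 log₁₀(2.73448) = 4.37 dB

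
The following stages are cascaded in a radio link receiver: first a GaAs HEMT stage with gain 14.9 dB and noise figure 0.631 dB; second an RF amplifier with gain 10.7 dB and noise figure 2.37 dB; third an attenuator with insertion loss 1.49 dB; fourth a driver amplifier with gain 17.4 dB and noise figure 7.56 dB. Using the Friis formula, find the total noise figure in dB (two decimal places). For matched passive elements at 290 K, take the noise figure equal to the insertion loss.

0.79 dB

Convert to linear (a loss of L dB is a gain of −L dB): F_i = 10^(NF_i/10), G_i = 10^(G_i,dB/10)
  Stage 1: F_1 = 10^(0.631/10) = 1.156, G_1 = 10^(14.9/10) = 30.90
  Stage 2: F_2 = 10^(2.37/10) = 1.726, G_2 = 10^(10.7/10) = 11.75
  Stage 3: F_3 = 10^(1.49/10) = 1.409, G_3 = 10^(−1.49/10) = 0.7096
  Stage 4: F_4 = 10^(7.56/10) = 5.702, G_4 = 10^(17.4/10) = 54.95
Friis cascade:
  F = 1.156 + (1.726 − 1)/30.90 + (1.409 − 1)/363.1 + (5.702 − 1)/257.6 = 1.199
NF = 10 log₁₀(1.199) = 0.79 dB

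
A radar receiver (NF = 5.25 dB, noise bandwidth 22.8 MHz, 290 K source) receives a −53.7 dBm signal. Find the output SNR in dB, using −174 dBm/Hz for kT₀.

41.5 dB

Noise floor: N = −174 + 10 log₁₀(B) + NF
10 log₁₀(2.28×10⁷) = 73.58 dB
N = −174 + 73.58 + 5.25 = −95.17 dBm
SNR = P_sig − N = −53.7 − (−95.17) = 41.47 dB → 41.5 dB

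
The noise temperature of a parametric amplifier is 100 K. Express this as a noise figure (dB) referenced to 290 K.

1.29 dB

F = 1 + T_e/T₀ = 1 + 100/290 = 1.34483
NF = 10 log₁₀(1.34483) = 1.29 dB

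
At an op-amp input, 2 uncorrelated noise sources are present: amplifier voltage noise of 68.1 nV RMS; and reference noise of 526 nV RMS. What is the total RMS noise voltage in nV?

530 nV

Uncorrelated sources add in power (mean-square): V_tot = √(ΣV_i²)
V_tot = √[(6.81×10⁻⁸)² + (5.26×10⁻⁷)²] = 5.30×10⁻⁷ V = 530 nV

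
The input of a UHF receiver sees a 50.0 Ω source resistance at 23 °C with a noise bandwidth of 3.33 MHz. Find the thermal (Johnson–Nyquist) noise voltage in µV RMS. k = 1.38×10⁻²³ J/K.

1.65 µV

T = 23 °C + 273.15 = 296.15 K
V_n = √(4kTRB)
4kTRB = 4 × 1.38×10⁻²³ × 296.15 × 5.00×10¹ × 3.33×10⁶ = 2.72×10⁻¹² V²
V_n = √(2.72×10⁻¹²) = 1.65×10⁻⁶ V = 1.65 µV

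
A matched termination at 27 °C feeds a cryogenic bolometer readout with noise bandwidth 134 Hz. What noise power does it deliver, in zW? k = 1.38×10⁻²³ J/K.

T = 27 °C + 273.15 = 300.15 K
P_n = kTB = 1.38×10⁻²³ × 300.15 × 1.34×10² = 5.55×10⁻¹⁹ W = 555 zW

555 zW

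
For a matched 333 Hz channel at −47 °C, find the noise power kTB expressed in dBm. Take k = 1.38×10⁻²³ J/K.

−149.8 dBm

T = −47 °C + 273.15 = 226.15 K
P_n = kTB = 1.38×10⁻²³ × 226.15 × 3.33×10² = 1.04×10⁻¹⁸ W
In dBm: 10 log₁₀(1.04×10⁻¹⁸ / 10⁻³) = −149.8 dBm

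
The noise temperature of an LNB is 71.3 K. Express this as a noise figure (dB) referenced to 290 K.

F = 1 + T_e/T₀ = 1 + 71.3/290 = 1.24586
NF = 10 log₁₀(1.24586) = 0.955 dB

0.955 dB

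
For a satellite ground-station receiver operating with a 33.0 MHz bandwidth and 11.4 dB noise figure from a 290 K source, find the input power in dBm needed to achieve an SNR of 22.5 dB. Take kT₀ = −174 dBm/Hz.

Sensitivity = −174 + 10 log₁₀(B) + NF + SNR_min
= −174 + 75.19 + 11.4 + 22.5
= −64.91 dBm → −64.9 dBm

−64.9 dBm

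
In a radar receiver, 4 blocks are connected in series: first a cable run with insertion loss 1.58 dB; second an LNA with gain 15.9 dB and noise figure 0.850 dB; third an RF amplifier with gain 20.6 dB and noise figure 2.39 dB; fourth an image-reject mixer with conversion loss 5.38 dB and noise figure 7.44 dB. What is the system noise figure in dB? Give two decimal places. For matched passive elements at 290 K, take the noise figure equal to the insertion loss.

Convert to linear (a loss of L dB is a gain of −L dB): F_i = 10^(NF_i/10), G_i = 10^(G_i,dB/10)
  Stage 1: F_1 = 10^(1.58/10) = 1.439, G_1 = 10^(−1.58/10) = 0.6950
  Stage 2: F_2 = 10^(0.850/10) = 1.216, G_2 = 10^(15.9/10) = 38.90
  Stage 3: F_3 = 10^(2.39/10) = 1.734, G_3 = 10^(20.6/10) = 114.8
  Stage 4: F_4 = 10^(7.44/10) = 5.546, G_4 = 10^(−5.38/10) = 0.2897
Friis cascade:
  F = 1.439 + (1.216 − 1)/0.6950 + (1.734 − 1)/27.04 + (5.546 − 1)/3105 = 1.778
NF = 10 log₁₀(1.778) = 2.50 dB

2.50 dB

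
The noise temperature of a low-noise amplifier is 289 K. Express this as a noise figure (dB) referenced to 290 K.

3.00 dB

F = 1 + T_e/T₀ = 1 + 289/290 = 1.99655
NF = 10 log₁₀(1.99655) = 3.00 dB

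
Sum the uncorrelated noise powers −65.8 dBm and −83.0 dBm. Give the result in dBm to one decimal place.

−65.7 dBm

Convert to linear, add, convert back:
P₁ = 2.63×10⁻¹⁰ W, P₂ = 5.01×10⁻¹² W
P_tot = 2.68×10⁻¹⁰ W → 10 log₁₀(P_tot / 10⁻³) = −65.7 dBm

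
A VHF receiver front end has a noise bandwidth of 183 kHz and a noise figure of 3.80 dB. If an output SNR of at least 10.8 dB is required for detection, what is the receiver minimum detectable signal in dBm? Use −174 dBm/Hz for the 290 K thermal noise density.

Sensitivity = −174 + 10 log₁₀(B) + NF + SNR_min
= −174 + 52.62 + 3.80 + 10.8
= −106.78 dBm → −106.8 dBm

−106.8 dBm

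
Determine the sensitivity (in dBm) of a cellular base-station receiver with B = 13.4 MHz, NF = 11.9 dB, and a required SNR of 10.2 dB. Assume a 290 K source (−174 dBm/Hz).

−80.6 dBm

Sensitivity = −174 + 10 log₁₀(B) + NF + SNR_min
= −174 + 71.27 + 11.9 + 10.2
= −80.63 dBm → −80.6 dBm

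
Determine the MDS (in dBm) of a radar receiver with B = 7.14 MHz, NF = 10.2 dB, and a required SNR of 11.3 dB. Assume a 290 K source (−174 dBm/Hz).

−84.0 dBm

Sensitivity = −174 + 10 log₁₀(B) + NF + SNR_min
= −174 + 68.54 + 10.2 + 11.3
= −83.96 dBm → −84.0 dBm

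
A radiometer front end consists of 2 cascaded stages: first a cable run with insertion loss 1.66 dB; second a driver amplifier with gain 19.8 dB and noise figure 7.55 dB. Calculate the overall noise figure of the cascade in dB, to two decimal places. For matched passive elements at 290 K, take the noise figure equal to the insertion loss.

Convert to linear (a loss of L dB is a gain of −L dB): F_i = 10^(NF_i/10), G_i = 10^(G_i,dB/10)
  Stage 1: F_1 = 10^(1.66/10) = 1.466, G_1 = 10^(−1.66/10) = 0.6823
  Stage 2: F_2 = 10^(7.55/10) = 5.689, G_2 = 10^(19.8/10) = 95.50
Friis cascade:
  F = 1.466 + (5.689 − 1)/0.6823 = 8.337
NF = 10 log₁₀(8.337) = 9.21 dB

9.21 dB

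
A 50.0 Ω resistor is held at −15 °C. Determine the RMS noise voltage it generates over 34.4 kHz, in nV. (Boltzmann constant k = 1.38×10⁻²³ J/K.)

157 nV

T = −15 °C + 273.15 = 258.15 K
V_n = √(4kTRB)
4kTRB = 4 × 1.38×10⁻²³ × 258.15 × 5.00×10¹ × 3.44×10⁴ = 2.45×10⁻¹⁴ V²
V_n = √(2.45×10⁻¹⁴) = 1.57×10⁻⁷ V = 157 nV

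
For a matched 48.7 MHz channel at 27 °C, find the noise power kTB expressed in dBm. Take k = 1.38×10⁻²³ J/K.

−97.0 dBm

T = 27 °C + 273.15 = 300.15 K
P_n = kTB = 1.38×10⁻²³ × 300.15 × 4.87×10⁷ = 2.02×10⁻¹³ W
In dBm: 10 log₁₀(2.02×10⁻¹³ / 10⁻³) = −97.0 dBm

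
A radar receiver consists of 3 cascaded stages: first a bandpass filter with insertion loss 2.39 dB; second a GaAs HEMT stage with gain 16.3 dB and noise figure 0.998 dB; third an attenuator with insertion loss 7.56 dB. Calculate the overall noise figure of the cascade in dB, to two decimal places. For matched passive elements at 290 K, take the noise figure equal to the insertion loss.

3.75 dB

Convert to linear (a loss of L dB is a gain of −L dB): F_i = 10^(NF_i/10), G_i = 10^(G_i,dB/10)
  Stage 1: F_1 = 10^(2.39/10) = 1.734, G_1 = 10^(−2.39/10) = 0.5768
  Stage 2: F_2 = 10^(0.998/10) = 1.258, G_2 = 10^(16.3/10) = 42.66
  Stage 3: F_3 = 10^(7.56/10) = 5.702, G_3 = 10^(−7.56/10) = 0.1754
Friis cascade:
  F = 1.734 + (1.258 − 1)/0.5768 + (5.702 − 1)/24.60 = 2.373
NF = 10 log₁₀(2.373) = 3.75 dB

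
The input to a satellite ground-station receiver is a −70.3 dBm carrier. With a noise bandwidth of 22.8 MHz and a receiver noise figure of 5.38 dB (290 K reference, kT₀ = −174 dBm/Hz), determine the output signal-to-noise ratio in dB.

24.7 dB

Noise floor: N = −174 + 10 log₁₀(B) + NF
10 log₁₀(2.28×10⁷) = 73.58 dB
N = −174 + 73.58 + 5.38 = −95.04 dBm
SNR = P_sig − N = −70.3 − (−95.04) = 24.74 dB → 24.7 dB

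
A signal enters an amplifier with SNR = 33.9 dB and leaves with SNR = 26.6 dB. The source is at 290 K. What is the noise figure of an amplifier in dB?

7.3 dB

NF (dB) = SNR_in(dB) − SNR_out(dB) when the source is at T₀
NF = 33.9 − 26.6 = 7.3 dB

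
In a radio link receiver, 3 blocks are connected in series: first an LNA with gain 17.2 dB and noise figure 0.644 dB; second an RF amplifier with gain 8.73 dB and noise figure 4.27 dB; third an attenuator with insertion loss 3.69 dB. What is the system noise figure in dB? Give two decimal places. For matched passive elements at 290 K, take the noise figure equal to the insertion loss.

0.77 dB

Convert to linear (a loss of L dB is a gain of −L dB): F_i = 10^(NF_i/10), G_i = 10^(G_i,dB/10)
  Stage 1: F_1 = 10^(0.644/10) = 1.160, G_1 = 10^(17.2/10) = 52.48
  Stage 2: F_2 = 10^(4.27/10) = 2.673, G_2 = 10^(8.73/10) = 7.464
  Stage 3: F_3 = 10^(3.69/10) = 2.339, G_3 = 10^(−3.69/10) = 0.4276
Friis cascade:
  F = 1.160 + (2.673 − 1)/52.48 + (2.339 − 1)/391.7 = 1.195
NF = 10 log₁₀(1.195) = 0.77 dB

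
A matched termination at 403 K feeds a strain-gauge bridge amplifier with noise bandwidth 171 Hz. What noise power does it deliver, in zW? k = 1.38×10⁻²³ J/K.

951 zW

P_n = kTB = 1.38×10⁻²³ × 403 × 1.71×10² = 9.51×10⁻¹⁹ W = 951 zW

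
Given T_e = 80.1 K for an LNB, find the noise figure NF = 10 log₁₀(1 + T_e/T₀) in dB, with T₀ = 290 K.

F = 1 + T_e/T₀ = 1 + 80.1/290 = 1.27621
NF = 10 log₁₀(1.27621) = 1.06 dB

1.06 dB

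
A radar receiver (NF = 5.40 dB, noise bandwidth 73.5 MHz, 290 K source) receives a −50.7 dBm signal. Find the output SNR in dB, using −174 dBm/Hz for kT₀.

Noise floor: N = −174 + 10 log₁₀(B) + NF
10 log₁₀(7.35×10⁷) = 78.66 dB
N = −174 + 78.66 + 5.40 = −89.94 dBm
SNR = P_sig − N = −50.7 − (−89.94) = 39.24 dB → 39.2 dB

39.2 dB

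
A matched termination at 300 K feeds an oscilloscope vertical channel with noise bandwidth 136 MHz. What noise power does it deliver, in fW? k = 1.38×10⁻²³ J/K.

P_n = kTB = 1.38×10⁻²³ × 300 × 1.36×10⁸ = 5.63×10⁻¹³ W = 563 fW

563 fW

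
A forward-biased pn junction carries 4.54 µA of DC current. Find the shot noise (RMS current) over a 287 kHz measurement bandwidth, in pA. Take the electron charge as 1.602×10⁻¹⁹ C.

I_n = √(2qI·B)
2qI·B = 2 × 1.602×10⁻¹⁹ × 4.54×10⁻⁶ × 2.87×10⁵ = 4.17×10⁻¹⁹ A²
I_n = √(4.17×10⁻¹⁹) = 6.46×10⁻¹⁰ A = 646 pA

646 pA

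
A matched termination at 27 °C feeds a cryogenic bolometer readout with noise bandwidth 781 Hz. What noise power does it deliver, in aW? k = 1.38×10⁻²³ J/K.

3.23 aW

T = 27 °C + 273.15 = 300.15 K
P_n = kTB = 1.38×10⁻²³ × 300.15 × 7.81×10² = 3.23×10⁻¹⁸ W = 3.23 aW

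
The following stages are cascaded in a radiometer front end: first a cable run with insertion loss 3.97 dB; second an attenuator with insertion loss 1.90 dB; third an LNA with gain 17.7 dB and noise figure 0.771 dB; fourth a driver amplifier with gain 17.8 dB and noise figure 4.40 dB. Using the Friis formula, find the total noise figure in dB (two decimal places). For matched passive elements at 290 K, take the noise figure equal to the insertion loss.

6.75 dB

Convert to linear (a loss of L dB is a gain of −L dB): F_i = 10^(NF_i/10), G_i = 10^(G_i,dB/10)
  Stage 1: F_1 = 10^(3.97/10) = 2.495, G_1 = 10^(−3.97/10) = 0.4009
  Stage 2: F_2 = 10^(1.90/10) = 1.549, G_2 = 10^(−1.90/10) = 0.6457
  Stage 3: F_3 = 10^(0.771/10) = 1.194, G_3 = 10^(17.7/10) = 58.88
  Stage 4: F_4 = 10^(4.40/10) = 2.754, G_4 = 10^(17.8/10) = 60.26
Friis cascade:
  F = 2.495 + (1.549 − 1)/0.4009 + (1.194 − 1)/0.2588 + (2.754 − 1)/15.24 = 4.729
NF = 10 log₁₀(4.729) = 6.75 dB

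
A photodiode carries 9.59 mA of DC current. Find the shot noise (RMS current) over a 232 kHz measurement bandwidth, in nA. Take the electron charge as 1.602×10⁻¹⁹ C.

26.7 nA

I_n = √(2qI·B)
2qI·B = 2 × 1.602×10⁻¹⁹ × 9.59×10⁻³ × 2.32×10⁵ = 7.13×10⁻¹⁶ A²
I_n = √(7.13×10⁻¹⁶) = 2.67×10⁻⁸ A = 26.7 nA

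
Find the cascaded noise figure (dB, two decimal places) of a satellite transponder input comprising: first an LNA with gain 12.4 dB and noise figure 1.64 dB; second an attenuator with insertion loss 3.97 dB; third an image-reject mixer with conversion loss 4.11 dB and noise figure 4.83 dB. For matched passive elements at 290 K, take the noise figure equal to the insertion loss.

2.64 dB

Convert to linear (a loss of L dB is a gain of −L dB): F_i = 10^(NF_i/10), G_i = 10^(G_i,dB/10)
  Stage 1: F_1 = 10^(1.64/10) = 1.459, G_1 = 10^(12.4/10) = 17.38
  Stage 2: F_2 = 10^(3.97/10) = 2.495, G_2 = 10^(−3.97/10) = 0.4009
  Stage 3: F_3 = 10^(4.83/10) = 3.041, G_3 = 10^(−4.11/10) = 0.3882
Friis cascade:
  F = 1.459 + (2.495 − 1)/17.38 + (3.041 − 1)/6.966 = 1.838
NF = 10 log₁₀(1.838) = 2.64 dB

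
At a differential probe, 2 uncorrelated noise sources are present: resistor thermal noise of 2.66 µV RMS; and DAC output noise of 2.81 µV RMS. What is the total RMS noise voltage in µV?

Uncorrelated sources add in power (mean-square): V_tot = √(ΣV_i²)
V_tot = √[(2.66×10⁻⁶)² + (2.81×10⁻⁶)²] = 3.87×10⁻⁶ V = 3.87 µV

3.87 µV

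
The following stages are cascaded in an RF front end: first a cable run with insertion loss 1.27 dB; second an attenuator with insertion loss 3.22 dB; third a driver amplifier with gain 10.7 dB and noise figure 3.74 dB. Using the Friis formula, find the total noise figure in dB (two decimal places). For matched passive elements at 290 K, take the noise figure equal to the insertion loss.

8.23 dB

Convert to linear (a loss of L dB is a gain of −L dB): F_i = 10^(NF_i/10), G_i = 10^(G_i,dB/10)
  Stage 1: F_1 = 10^(1.27/10) = 1.340, G_1 = 10^(−1.27/10) = 0.7464
  Stage 2: F_2 = 10^(3.22/10) = 2.099, G_2 = 10^(−3.22/10) = 0.4764
  Stage 3: F_3 = 10^(3.74/10) = 2.366, G_3 = 10^(10.7/10) = 11.75
Friis cascade:
  F = 1.340 + (2.099 − 1)/0.7464 + (2.366 − 1)/0.3556 = 6.653
NF = 10 log₁₀(6.653) = 8.23 dB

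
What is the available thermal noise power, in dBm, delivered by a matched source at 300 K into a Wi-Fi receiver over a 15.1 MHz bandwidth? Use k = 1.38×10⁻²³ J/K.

P_n = kTB = 1.38×10⁻²³ × 300 × 1.51×10⁷ = 6.25×10⁻¹⁴ W
In dBm: 10 log₁₀(6.25×10⁻¹⁴ / 10⁻³) = −102.0 dBm

−102.0 dBm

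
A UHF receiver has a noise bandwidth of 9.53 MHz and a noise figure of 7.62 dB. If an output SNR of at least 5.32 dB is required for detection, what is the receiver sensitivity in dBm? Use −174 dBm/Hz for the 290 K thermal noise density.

−91.3 dBm

Sensitivity = −174 + 10 log₁₀(B) + NF + SNR_min
= −174 + 69.79 + 7.62 + 5.32
= −91.27 dBm → −91.3 dBm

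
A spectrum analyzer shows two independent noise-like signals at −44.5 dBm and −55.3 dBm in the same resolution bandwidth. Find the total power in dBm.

−44.2 dBm

Convert to linear, add, convert back:
P₁ = 3.55×10⁻⁸ W, P₂ = 2.95×10⁻⁹ W
P_tot = 3.84×10⁻⁸ W → 10 log₁₀(P_tot / 10⁻³) = −44.2 dBm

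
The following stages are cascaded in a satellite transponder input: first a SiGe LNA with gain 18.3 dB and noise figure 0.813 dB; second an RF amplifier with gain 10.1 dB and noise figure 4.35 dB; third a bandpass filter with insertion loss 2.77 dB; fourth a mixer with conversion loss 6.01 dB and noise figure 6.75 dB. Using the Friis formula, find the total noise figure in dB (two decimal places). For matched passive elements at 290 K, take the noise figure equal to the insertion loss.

0.94 dB

Convert to linear (a loss of L dB is a gain of −L dB): F_i = 10^(NF_i/10), G_i = 10^(G_i,dB/10)
  Stage 1: F_1 = 10^(0.813/10) = 1.206, G_1 = 10^(18.3/10) = 67.61
  Stage 2: F_2 = 10^(4.35/10) = 2.723, G_2 = 10^(10.1/10) = 10.23
  Stage 3: F_3 = 10^(2.77/10) = 1.892, G_3 = 10^(−2.77/10) = 0.5284
  Stage 4: F_4 = 10^(6.75/10) = 4.732, G_4 = 10^(−6.01/10) = 0.2506
Friis cascade:
  F = 1.206 + (2.723 − 1)/67.61 + (1.892 − 1)/691.8 + (4.732 − 1)/365.6 = 1.243
NF = 10 log₁₀(1.243) = 0.94 dB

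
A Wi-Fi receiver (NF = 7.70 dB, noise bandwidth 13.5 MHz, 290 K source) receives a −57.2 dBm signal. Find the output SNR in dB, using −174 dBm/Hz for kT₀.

37.8 dB

Noise floor: N = −174 + 10 log₁₀(B) + NF
10 log₁₀(1.35×10⁷) = 71.3 dB
N = −174 + 71.3 + 7.70 = −95.00 dBm
SNR = P_sig − N = −57.2 − (−95.00) = 37.80 dB → 37.8 dB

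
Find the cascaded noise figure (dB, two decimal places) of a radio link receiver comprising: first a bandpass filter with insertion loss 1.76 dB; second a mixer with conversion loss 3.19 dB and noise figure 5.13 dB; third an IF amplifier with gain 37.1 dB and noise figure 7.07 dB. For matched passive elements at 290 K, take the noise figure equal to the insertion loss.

Convert to linear (a loss of L dB is a gain of −L dB): F_i = 10^(NF_i/10), G_i = 10^(G_i,dB/10)
  Stage 1: F_1 = 10^(1.76/10) = 1.500, G_1 = 10^(−1.76/10) = 0.6668
  Stage 2: F_2 = 10^(5.13/10) = 3.258, G_2 = 10^(−3.19/10) = 0.4797
  Stage 3: F_3 = 10^(7.07/10) = 5.093, G_3 = 10^(37.1/10) = 5129
Friis cascade:
  F = 1.500 + (3.258 − 1)/0.6668 + (5.093 − 1)/0.3199 = 17.68
NF = 10 log₁₀(17.68) = 12.48 dB

12.48 dB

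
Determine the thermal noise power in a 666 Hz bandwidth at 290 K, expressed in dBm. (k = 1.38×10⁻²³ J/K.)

P_n = kTB = 1.38×10⁻²³ × 290 × 6.66×10² = 2.67×10⁻¹⁸ W
In dBm: 10 log₁₀(2.67×10⁻¹⁸ / 10⁻³) = −145.7 dBm

−145.7 dBm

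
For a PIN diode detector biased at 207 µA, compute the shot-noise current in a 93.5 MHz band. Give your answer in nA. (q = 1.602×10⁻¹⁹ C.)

78.7 nA

I_n = √(2qI·B)
2qI·B = 2 × 1.602×10⁻¹⁹ × 2.07×10⁻⁴ × 9.35×10⁷ = 6.20×10⁻¹⁵ A²
I_n = √(6.20×10⁻¹⁵) = 7.87×10⁻⁸ A = 78.7 nA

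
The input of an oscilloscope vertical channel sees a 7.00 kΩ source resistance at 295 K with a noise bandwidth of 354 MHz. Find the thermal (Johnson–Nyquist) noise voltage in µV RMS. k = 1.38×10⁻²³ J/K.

201 µV

V_n = √(4kTRB)
4kTRB = 4 × 1.38×10⁻²³ × 295 × 7.00×10³ × 3.54×10⁸ = 4.04×10⁻⁸ V²
V_n = √(4.04×10⁻⁸) = 2.01×10⁻⁴ V = 201 µV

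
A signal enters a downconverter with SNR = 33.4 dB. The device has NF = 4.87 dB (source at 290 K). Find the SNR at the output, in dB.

28.53 dB

By definition F = SNR_in/SNR_out, so in dB: SNR_out = SNR_in − NF
SNR_out = 33.4 − 4.87 = 28.53 dB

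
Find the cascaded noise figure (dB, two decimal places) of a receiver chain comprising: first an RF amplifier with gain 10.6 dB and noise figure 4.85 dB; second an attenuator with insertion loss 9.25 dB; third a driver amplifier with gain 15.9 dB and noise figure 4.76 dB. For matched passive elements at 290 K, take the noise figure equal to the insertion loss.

7.13 dB

Convert to linear (a loss of L dB is a gain of −L dB): F_i = 10^(NF_i/10), G_i = 10^(G_i,dB/10)
  Stage 1: F_1 = 10^(4.85/10) = 3.055, G_1 = 10^(10.6/10) = 11.48
  Stage 2: F_2 = 10^(9.25/10) = 8.414, G_2 = 10^(−9.25/10) = 0.1189
  Stage 3: F_3 = 10^(4.76/10) = 2.992, G_3 = 10^(15.9/10) = 38.90
Friis cascade:
  F = 3.055 + (8.414 − 1)/11.48 + (2.992 − 1)/1.365 = 5.161
NF = 10 log₁₀(5.161) = 7.13 dB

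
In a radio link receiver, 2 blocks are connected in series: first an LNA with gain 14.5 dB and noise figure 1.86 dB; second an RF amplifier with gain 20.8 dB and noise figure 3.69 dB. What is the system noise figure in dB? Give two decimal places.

Convert to linear (a loss of L dB is a gain of −L dB): F_i = 10^(NF_i/10), G_i = 10^(G_i,dB/10)
  Stage 1: F_1 = 10^(1.86/10) = 1.535, G_1 = 10^(14.5/10) = 28.18
  Stage 2: F_2 = 10^(3.69/10) = 2.339, G_2 = 10^(20.8/10) = 120.2
Friis cascade:
  F = 1.535 + (2.339 − 1)/28.18 = 1.582
NF = 10 log₁₀(1.582) = 1.99 dB

1.99 dB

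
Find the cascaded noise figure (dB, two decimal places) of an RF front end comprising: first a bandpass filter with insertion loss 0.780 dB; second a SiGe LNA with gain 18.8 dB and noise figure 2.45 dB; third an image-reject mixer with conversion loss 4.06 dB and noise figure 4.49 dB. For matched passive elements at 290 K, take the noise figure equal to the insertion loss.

3.29 dB

Convert to linear (a loss of L dB is a gain of −L dB): F_i = 10^(NF_i/10), G_i = 10^(G_i,dB/10)
  Stage 1: F_1 = 10^(0.780/10) = 1.197, G_1 = 10^(−0.780/10) = 0.8356
  Stage 2: F_2 = 10^(2.45/10) = 1.758, G_2 = 10^(18.8/10) = 75.86
  Stage 3: F_3 = 10^(4.49/10) = 2.812, G_3 = 10^(−4.06/10) = 0.3926
Friis cascade:
  F = 1.197 + (1.758 − 1)/0.8356 + (2.812 − 1)/63.39 = 2.132
NF = 10 log₁₀(2.132) = 3.29 dB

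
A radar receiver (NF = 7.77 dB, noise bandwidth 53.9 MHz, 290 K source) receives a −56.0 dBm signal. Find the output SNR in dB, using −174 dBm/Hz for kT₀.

32.9 dB

Noise floor: N = −174 + 10 log₁₀(B) + NF
10 log₁₀(5.39×10⁷) = 77.32 dB
N = −174 + 77.32 + 7.77 = −88.91 dBm
SNR = P_sig − N = −56.0 − (−88.91) = 32.91 dB → 32.9 dB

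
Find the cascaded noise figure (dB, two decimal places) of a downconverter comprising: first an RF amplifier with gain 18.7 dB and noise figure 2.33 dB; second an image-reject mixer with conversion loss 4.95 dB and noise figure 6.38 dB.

2.44 dB

Convert to linear (a loss of L dB is a gain of −L dB): F_i = 10^(NF_i/10), G_i = 10^(G_i,dB/10)
  Stage 1: F_1 = 10^(2.33/10) = 1.710, G_1 = 10^(18.7/10) = 74.13
  Stage 2: F_2 = 10^(6.38/10) = 4.345, G_2 = 10^(−4.95/10) = 0.3199
Friis cascade:
  F = 1.710 + (4.345 − 1)/74.13 = 1.755
NF = 10 log₁₀(1.755) = 2.44 dB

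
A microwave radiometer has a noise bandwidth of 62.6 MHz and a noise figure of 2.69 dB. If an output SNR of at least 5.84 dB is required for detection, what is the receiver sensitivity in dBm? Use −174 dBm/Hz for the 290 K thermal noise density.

Sensitivity = −174 + 10 log₁₀(B) + NF + SNR_min
= −174 + 77.97 + 2.69 + 5.84
= −87.50 dBm → −87.5 dBm

−87.5 dBm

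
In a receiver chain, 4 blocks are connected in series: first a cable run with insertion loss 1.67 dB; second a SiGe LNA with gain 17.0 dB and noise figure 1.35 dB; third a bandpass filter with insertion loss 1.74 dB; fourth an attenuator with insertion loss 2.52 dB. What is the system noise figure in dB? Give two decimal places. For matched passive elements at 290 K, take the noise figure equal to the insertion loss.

3.12 dB

Convert to linear (a loss of L dB is a gain of −L dB): F_i = 10^(NF_i/10), G_i = 10^(G_i,dB/10)
  Stage 1: F_1 = 10^(1.67/10) = 1.469, G_1 = 10^(−1.67/10) = 0.6808
  Stage 2: F_2 = 10^(1.35/10) = 1.365, G_2 = 10^(17.0/10) = 50.12
  Stage 3: F_3 = 10^(1.74/10) = 1.493, G_3 = 10^(−1.74/10) = 0.6699
  Stage 4: F_4 = 10^(2.52/10) = 1.786, G_4 = 10^(−2.52/10) = 0.5598
Friis cascade:
  F = 1.469 + (1.365 − 1)/0.6808 + (1.493 − 1)/34.12 + (1.786 − 1)/22.86 = 2.053
NF = 10 log₁₀(2.053) = 3.12 dB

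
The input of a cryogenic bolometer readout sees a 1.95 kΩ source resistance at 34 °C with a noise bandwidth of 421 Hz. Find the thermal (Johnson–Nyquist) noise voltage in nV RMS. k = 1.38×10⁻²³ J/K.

T = 34 °C + 273.15 = 307.15 K
V_n = √(4kTRB)
4kTRB = 4 × 1.38×10⁻²³ × 307.15 × 1.95×10³ × 4.21×10² = 1.39×10⁻¹⁴ V²
V_n = √(1.39×10⁻¹⁴) = 1.18×10⁻⁷ V = 118 nV

118 nV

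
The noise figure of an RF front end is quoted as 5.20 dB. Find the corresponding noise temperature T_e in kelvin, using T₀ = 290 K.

670 K

F = 10^(5.20/10) = 3.31131
T_e = (F − 1)·T₀ = (3.31131 − 1) × 290 = 670 K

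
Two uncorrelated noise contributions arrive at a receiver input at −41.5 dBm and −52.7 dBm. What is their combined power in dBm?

−41.2 dBm

Convert to linear, add, convert back:
P₁ = 7.08×10⁻⁸ W, P₂ = 5.37×10⁻⁹ W
P_tot = 7.62×10⁻⁸ W → 10 log₁₀(P_tot / 10⁻³) = −41.2 dBm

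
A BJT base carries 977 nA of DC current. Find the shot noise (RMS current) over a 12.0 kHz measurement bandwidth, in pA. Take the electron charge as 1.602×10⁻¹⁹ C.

I_n = √(2qI·B)
2qI·B = 2 × 1.602×10⁻¹⁹ × 9.77×10⁻⁷ × 1.20×10⁴ = 3.76×10⁻²¹ A²
I_n = √(3.76×10⁻²¹) = 6.13×10⁻¹¹ A = 61.3 pA

61.3 pA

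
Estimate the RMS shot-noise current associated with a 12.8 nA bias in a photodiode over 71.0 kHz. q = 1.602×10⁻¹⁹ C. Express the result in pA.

I_n = √(2qI·B)
2qI·B = 2 × 1.602×10⁻¹⁹ × 1.28×10⁻⁸ × 7.10×10⁴ = 2.91×10⁻²² A²
I_n = √(2.91×10⁻²²) = 1.71×10⁻¹¹ A = 17.1 pA

17.1 pA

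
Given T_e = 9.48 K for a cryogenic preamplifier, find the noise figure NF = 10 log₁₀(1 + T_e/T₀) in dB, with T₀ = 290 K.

F = 1 + T_e/T₀ = 1 + 9.48/290 = 1.03269
NF = 10 log₁₀(1.03269) = 0.140 dB

0.140 dB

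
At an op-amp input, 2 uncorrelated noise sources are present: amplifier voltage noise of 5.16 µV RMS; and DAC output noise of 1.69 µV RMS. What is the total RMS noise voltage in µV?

5.43 µV

Uncorrelated sources add in power (mean-square): V_tot = √(ΣV_i²)
V_tot = √[(5.16×10⁻⁶)² + (1.69×10⁻⁶)²] = 5.43×10⁻⁶ V = 5.43 µV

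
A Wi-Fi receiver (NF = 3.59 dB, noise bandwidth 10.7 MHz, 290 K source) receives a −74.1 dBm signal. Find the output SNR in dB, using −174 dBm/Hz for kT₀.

Noise floor: N = −174 + 10 log₁₀(B) + NF
10 log₁₀(1.07×10⁷) = 70.29 dB
N = −174 + 70.29 + 3.59 = −100.12 dBm
SNR = P_sig − N = −74.1 − (−100.12) = 26.02 dB → 26.0 dB

26.0 dB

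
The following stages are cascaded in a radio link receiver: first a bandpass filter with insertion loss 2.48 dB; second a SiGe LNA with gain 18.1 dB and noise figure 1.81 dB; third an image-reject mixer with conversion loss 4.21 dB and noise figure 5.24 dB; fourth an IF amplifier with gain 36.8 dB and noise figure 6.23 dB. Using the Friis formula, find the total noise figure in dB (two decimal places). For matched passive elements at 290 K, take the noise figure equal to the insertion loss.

Convert to linear (a loss of L dB is a gain of −L dB): F_i = 10^(NF_i/10), G_i = 10^(G_i,dB/10)
  Stage 1: F_1 = 10^(2.48/10) = 1.770, G_1 = 10^(−2.48/10) = 0.5649
  Stage 2: F_2 = 10^(1.81/10) = 1.517, G_2 = 10^(18.1/10) = 64.57
  Stage 3: F_3 = 10^(5.24/10) = 3.342, G_3 = 10^(−4.21/10) = 0.3793
  Stage 4: F_4 = 10^(6.23/10) = 4.198, G_4 = 10^(36.8/10) = 4786
Friis cascade:
  F = 1.770 + (1.517 − 1)/0.5649 + (3.342 − 1)/36.48 + (4.198 − 1)/13.84 = 2.981
NF = 10 log₁₀(2.981) = 4.74 dB

4.74 dB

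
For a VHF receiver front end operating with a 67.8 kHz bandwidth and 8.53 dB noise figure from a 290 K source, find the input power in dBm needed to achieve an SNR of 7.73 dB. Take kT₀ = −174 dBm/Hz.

Sensitivity = −174 + 10 log₁₀(B) + NF + SNR_min
= −174 + 48.31 + 8.53 + 7.73
= −109.43 dBm → −109.4 dBm

−109.4 dBm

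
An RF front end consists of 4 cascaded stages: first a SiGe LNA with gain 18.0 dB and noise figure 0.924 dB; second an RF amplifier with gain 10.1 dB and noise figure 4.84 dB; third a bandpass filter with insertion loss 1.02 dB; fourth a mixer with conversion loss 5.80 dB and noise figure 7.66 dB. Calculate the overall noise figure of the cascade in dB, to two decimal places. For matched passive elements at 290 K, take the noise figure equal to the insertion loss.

1.07 dB

Convert to linear (a loss of L dB is a gain of −L dB): F_i = 10^(NF_i/10), G_i = 10^(G_i,dB/10)
  Stage 1: F_1 = 10^(0.924/10) = 1.237, G_1 = 10^(18.0/10) = 63.10
  Stage 2: F_2 = 10^(4.84/10) = 3.048, G_2 = 10^(10.1/10) = 10.23
  Stage 3: F_3 = 10^(1.02/10) = 1.265, G_3 = 10^(−1.02/10) = 0.7907
  Stage 4: F_4 = 10^(7.66/10) = 5.834, G_4 = 10^(−5.80/10) = 0.2630
Friis cascade:
  F = 1.237 + (3.048 − 1)/63.10 + (1.265 − 1)/645.7 + (5.834 − 1)/510.5 = 1.279
NF = 10 log₁₀(1.279) = 1.07 dB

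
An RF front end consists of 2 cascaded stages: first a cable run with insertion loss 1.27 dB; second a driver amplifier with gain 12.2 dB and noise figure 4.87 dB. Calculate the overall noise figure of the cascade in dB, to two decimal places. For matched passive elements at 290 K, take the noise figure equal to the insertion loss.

6.14 dB

Convert to linear (a loss of L dB is a gain of −L dB): F_i = 10^(NF_i/10), G_i = 10^(G_i,dB/10)
  Stage 1: F_1 = 10^(1.27/10) = 1.340, G_1 = 10^(−1.27/10) = 0.7464
  Stage 2: F_2 = 10^(4.87/10) = 3.069, G_2 = 10^(12.2/10) = 16.60
Friis cascade:
  F = 1.340 + (3.069 − 1)/0.7464 = 4.111
NF = 10 log₁₀(4.111) = 6.14 dB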